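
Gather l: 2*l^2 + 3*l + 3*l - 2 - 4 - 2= 2*l^2 + 6*l - 8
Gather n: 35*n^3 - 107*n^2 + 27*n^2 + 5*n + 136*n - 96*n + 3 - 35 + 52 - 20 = 35*n^3 - 80*n^2 + 45*n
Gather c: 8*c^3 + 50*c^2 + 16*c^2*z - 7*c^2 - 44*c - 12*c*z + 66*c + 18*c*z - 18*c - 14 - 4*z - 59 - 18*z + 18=8*c^3 + c^2*(16*z + 43) + c*(6*z + 4) - 22*z - 55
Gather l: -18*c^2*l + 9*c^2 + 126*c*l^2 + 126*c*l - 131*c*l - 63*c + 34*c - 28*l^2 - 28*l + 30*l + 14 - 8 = 9*c^2 - 29*c + l^2*(126*c - 28) + l*(-18*c^2 - 5*c + 2) + 6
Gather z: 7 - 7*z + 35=42 - 7*z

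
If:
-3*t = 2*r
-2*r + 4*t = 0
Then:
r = 0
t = 0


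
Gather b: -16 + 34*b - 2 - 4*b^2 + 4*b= -4*b^2 + 38*b - 18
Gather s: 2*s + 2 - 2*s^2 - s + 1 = -2*s^2 + s + 3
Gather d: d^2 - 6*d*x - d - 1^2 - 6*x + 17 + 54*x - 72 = d^2 + d*(-6*x - 1) + 48*x - 56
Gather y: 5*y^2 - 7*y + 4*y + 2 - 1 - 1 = 5*y^2 - 3*y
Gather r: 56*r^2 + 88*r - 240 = 56*r^2 + 88*r - 240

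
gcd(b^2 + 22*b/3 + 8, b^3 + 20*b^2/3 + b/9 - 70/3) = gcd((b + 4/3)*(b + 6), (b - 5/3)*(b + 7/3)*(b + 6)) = b + 6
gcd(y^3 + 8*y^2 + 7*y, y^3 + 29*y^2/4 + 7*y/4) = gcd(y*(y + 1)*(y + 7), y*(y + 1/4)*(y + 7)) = y^2 + 7*y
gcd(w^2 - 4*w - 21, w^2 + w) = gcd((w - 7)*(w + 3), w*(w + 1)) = 1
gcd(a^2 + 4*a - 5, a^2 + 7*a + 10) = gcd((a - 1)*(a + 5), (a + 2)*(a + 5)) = a + 5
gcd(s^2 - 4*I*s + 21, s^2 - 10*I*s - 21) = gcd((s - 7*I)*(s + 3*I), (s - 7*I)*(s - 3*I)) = s - 7*I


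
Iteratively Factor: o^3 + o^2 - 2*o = (o)*(o^2 + o - 2) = o*(o + 2)*(o - 1)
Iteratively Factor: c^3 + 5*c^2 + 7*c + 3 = (c + 1)*(c^2 + 4*c + 3) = (c + 1)*(c + 3)*(c + 1)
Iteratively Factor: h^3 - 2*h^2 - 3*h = (h + 1)*(h^2 - 3*h) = (h - 3)*(h + 1)*(h)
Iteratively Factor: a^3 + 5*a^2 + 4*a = (a + 1)*(a^2 + 4*a) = (a + 1)*(a + 4)*(a)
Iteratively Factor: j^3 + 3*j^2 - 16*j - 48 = (j + 3)*(j^2 - 16) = (j - 4)*(j + 3)*(j + 4)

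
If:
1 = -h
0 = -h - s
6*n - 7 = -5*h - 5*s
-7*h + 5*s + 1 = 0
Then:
No Solution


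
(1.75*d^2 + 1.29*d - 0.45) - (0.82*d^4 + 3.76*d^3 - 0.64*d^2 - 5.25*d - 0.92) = -0.82*d^4 - 3.76*d^3 + 2.39*d^2 + 6.54*d + 0.47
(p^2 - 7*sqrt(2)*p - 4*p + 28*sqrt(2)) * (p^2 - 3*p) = p^4 - 7*sqrt(2)*p^3 - 7*p^3 + 12*p^2 + 49*sqrt(2)*p^2 - 84*sqrt(2)*p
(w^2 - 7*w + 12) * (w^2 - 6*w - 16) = w^4 - 13*w^3 + 38*w^2 + 40*w - 192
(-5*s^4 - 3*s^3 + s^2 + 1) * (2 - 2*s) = 10*s^5 - 4*s^4 - 8*s^3 + 2*s^2 - 2*s + 2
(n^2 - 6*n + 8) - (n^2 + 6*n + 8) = -12*n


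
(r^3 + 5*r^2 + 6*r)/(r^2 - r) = (r^2 + 5*r + 6)/(r - 1)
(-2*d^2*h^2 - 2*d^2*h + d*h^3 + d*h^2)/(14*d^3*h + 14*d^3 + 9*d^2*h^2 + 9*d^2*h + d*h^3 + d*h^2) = h*(-2*d + h)/(14*d^2 + 9*d*h + h^2)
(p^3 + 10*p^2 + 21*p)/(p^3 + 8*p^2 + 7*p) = (p + 3)/(p + 1)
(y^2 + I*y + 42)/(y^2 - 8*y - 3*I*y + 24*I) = (y^2 + I*y + 42)/(y^2 - 8*y - 3*I*y + 24*I)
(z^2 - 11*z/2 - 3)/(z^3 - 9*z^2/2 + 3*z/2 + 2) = (z - 6)/(z^2 - 5*z + 4)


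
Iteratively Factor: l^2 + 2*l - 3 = (l - 1)*(l + 3)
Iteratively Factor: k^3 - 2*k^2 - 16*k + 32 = (k - 2)*(k^2 - 16) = (k - 4)*(k - 2)*(k + 4)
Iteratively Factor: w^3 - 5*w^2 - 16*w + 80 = (w - 4)*(w^2 - w - 20) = (w - 4)*(w + 4)*(w - 5)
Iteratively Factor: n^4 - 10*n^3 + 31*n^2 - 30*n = (n - 2)*(n^3 - 8*n^2 + 15*n) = (n - 3)*(n - 2)*(n^2 - 5*n) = (n - 5)*(n - 3)*(n - 2)*(n)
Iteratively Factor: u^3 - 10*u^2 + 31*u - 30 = (u - 5)*(u^2 - 5*u + 6) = (u - 5)*(u - 2)*(u - 3)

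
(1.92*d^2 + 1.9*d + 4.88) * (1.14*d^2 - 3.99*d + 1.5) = 2.1888*d^4 - 5.4948*d^3 + 0.862199999999999*d^2 - 16.6212*d + 7.32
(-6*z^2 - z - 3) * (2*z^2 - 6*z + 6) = -12*z^4 + 34*z^3 - 36*z^2 + 12*z - 18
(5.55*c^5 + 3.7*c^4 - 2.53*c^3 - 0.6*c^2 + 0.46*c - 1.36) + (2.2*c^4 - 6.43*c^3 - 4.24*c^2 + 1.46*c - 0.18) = 5.55*c^5 + 5.9*c^4 - 8.96*c^3 - 4.84*c^2 + 1.92*c - 1.54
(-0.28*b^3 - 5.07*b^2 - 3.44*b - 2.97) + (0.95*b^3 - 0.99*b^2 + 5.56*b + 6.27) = 0.67*b^3 - 6.06*b^2 + 2.12*b + 3.3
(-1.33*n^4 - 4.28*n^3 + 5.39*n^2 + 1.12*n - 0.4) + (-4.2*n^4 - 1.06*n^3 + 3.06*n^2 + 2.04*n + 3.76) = -5.53*n^4 - 5.34*n^3 + 8.45*n^2 + 3.16*n + 3.36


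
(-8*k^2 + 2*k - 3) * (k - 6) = -8*k^3 + 50*k^2 - 15*k + 18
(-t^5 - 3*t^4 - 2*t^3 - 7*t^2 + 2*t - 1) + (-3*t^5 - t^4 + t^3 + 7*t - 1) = -4*t^5 - 4*t^4 - t^3 - 7*t^2 + 9*t - 2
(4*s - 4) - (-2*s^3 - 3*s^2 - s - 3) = 2*s^3 + 3*s^2 + 5*s - 1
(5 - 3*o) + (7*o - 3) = 4*o + 2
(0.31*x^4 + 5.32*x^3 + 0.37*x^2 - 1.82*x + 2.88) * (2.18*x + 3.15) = 0.6758*x^5 + 12.5741*x^4 + 17.5646*x^3 - 2.8021*x^2 + 0.545400000000001*x + 9.072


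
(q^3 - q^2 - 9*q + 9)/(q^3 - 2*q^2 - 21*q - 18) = (q^2 - 4*q + 3)/(q^2 - 5*q - 6)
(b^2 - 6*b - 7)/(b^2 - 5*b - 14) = (b + 1)/(b + 2)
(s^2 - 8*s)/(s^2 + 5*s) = (s - 8)/(s + 5)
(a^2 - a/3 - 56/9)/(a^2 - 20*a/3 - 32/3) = (-9*a^2 + 3*a + 56)/(3*(-3*a^2 + 20*a + 32))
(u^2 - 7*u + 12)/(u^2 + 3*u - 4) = (u^2 - 7*u + 12)/(u^2 + 3*u - 4)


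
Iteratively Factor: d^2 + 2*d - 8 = (d + 4)*(d - 2)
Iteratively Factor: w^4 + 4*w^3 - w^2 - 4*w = (w - 1)*(w^3 + 5*w^2 + 4*w) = (w - 1)*(w + 1)*(w^2 + 4*w) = w*(w - 1)*(w + 1)*(w + 4)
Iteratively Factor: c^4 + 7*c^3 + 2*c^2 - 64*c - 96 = (c + 4)*(c^3 + 3*c^2 - 10*c - 24) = (c + 4)^2*(c^2 - c - 6) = (c - 3)*(c + 4)^2*(c + 2)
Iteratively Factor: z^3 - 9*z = (z + 3)*(z^2 - 3*z) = (z - 3)*(z + 3)*(z)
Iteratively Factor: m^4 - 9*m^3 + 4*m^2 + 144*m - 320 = (m - 4)*(m^3 - 5*m^2 - 16*m + 80) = (m - 4)*(m + 4)*(m^2 - 9*m + 20) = (m - 5)*(m - 4)*(m + 4)*(m - 4)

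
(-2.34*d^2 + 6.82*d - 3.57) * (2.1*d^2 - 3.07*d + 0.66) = -4.914*d^4 + 21.5058*d^3 - 29.9788*d^2 + 15.4611*d - 2.3562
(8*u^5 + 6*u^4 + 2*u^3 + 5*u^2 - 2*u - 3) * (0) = 0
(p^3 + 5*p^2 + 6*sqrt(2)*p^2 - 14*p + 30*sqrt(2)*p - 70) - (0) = p^3 + 5*p^2 + 6*sqrt(2)*p^2 - 14*p + 30*sqrt(2)*p - 70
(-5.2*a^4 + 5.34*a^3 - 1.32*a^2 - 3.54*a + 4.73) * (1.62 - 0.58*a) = 3.016*a^5 - 11.5212*a^4 + 9.4164*a^3 - 0.0852000000000004*a^2 - 8.4782*a + 7.6626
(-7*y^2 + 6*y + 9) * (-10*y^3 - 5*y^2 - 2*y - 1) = 70*y^5 - 25*y^4 - 106*y^3 - 50*y^2 - 24*y - 9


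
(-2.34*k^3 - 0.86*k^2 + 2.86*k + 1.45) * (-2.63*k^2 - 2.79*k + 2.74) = 6.1542*k^5 + 8.7904*k^4 - 11.534*k^3 - 14.1493*k^2 + 3.7909*k + 3.973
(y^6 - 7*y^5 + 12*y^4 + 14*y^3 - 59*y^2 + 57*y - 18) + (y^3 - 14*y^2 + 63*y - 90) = y^6 - 7*y^5 + 12*y^4 + 15*y^3 - 73*y^2 + 120*y - 108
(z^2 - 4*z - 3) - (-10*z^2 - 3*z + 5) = 11*z^2 - z - 8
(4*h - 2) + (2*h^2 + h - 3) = 2*h^2 + 5*h - 5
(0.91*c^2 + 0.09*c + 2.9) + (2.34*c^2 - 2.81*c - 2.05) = 3.25*c^2 - 2.72*c + 0.85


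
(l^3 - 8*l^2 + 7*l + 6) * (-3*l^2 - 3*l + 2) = -3*l^5 + 21*l^4 + 5*l^3 - 55*l^2 - 4*l + 12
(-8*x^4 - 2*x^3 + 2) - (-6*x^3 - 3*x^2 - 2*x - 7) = -8*x^4 + 4*x^3 + 3*x^2 + 2*x + 9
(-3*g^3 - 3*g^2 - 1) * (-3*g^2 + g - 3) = 9*g^5 + 6*g^4 + 6*g^3 + 12*g^2 - g + 3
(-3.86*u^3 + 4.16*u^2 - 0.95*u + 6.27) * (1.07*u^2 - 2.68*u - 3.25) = -4.1302*u^5 + 14.796*u^4 + 0.379699999999998*u^3 - 4.2651*u^2 - 13.7161*u - 20.3775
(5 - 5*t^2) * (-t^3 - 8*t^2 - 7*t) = 5*t^5 + 40*t^4 + 30*t^3 - 40*t^2 - 35*t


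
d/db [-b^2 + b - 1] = 1 - 2*b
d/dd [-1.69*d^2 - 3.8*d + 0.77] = -3.38*d - 3.8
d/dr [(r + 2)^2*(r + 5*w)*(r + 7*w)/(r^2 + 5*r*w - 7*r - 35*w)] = (2*r^3 + 7*r^2*w - 17*r^2 - 98*r*w - 56*r - 224*w - 28)/(r^2 - 14*r + 49)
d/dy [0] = 0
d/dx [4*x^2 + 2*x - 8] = 8*x + 2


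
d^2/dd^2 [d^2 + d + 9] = 2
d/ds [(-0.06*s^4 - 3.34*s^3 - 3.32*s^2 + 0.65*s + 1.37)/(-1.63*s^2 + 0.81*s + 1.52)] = (0.1956*s^5 + 5.2984*s^4 - 5.7756*s^3 - 16.8601*s^2 - 5.6266*s - 0.1217)/(2.6569*s^4 - 2.6406*s^3 - 4.2991*s^2 + 2.4624*s + 2.3104)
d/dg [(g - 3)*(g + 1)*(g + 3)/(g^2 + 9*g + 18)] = (g^2 + 12*g - 9)/(g^2 + 12*g + 36)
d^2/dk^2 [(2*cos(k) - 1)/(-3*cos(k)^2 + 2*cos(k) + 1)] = 2*(81*(1 - cos(2*k))^2*cos(k)/4 - 3*(1 - cos(2*k))^2 - 127*cos(k)/4 - 7*cos(2*k)/2 + 81*cos(3*k)/4 - 9*cos(5*k)/2 + 39/2)/((cos(k) - 1)^3*(3*cos(k) + 1)^3)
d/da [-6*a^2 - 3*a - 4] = -12*a - 3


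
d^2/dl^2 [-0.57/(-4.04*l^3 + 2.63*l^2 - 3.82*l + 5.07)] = ((2.9982 - 13.8168*l)*(4.04*l^3 - 2.63*l^2 + 3.82*l - 5.07) + 0.57*(12.12*l^2 - 5.26*l + 3.82)*(24.24*l^2 - 10.52*l + 7.64))/(4.04*l^3 - 2.63*l^2 + 3.82*l - 5.07)^3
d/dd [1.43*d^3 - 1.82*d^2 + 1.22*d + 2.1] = 4.29*d^2 - 3.64*d + 1.22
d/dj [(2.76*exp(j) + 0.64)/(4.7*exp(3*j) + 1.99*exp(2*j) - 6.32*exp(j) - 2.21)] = (-(2.76*exp(j) + 0.64)*(14.1*exp(2*j) + 3.98*exp(j) - 6.32) + 12.972*exp(3*j) + 5.4924*exp(2*j) - 17.4432*exp(j) - 6.0996)*exp(j)/(4.7*exp(3*j) + 1.99*exp(2*j) - 6.32*exp(j) - 2.21)^2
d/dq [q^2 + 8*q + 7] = 2*q + 8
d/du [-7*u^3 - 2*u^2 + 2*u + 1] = -21*u^2 - 4*u + 2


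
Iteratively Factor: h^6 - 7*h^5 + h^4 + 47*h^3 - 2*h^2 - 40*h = (h - 5)*(h^5 - 2*h^4 - 9*h^3 + 2*h^2 + 8*h) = h*(h - 5)*(h^4 - 2*h^3 - 9*h^2 + 2*h + 8) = h*(h - 5)*(h + 2)*(h^3 - 4*h^2 - h + 4) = h*(h - 5)*(h + 1)*(h + 2)*(h^2 - 5*h + 4) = h*(h - 5)*(h - 4)*(h + 1)*(h + 2)*(h - 1)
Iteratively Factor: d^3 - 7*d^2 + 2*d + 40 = (d - 4)*(d^2 - 3*d - 10) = (d - 5)*(d - 4)*(d + 2)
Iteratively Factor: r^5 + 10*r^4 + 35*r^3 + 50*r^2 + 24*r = (r + 1)*(r^4 + 9*r^3 + 26*r^2 + 24*r) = (r + 1)*(r + 3)*(r^3 + 6*r^2 + 8*r) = (r + 1)*(r + 3)*(r + 4)*(r^2 + 2*r) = (r + 1)*(r + 2)*(r + 3)*(r + 4)*(r)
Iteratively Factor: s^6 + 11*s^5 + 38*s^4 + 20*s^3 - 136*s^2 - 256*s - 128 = (s + 1)*(s^5 + 10*s^4 + 28*s^3 - 8*s^2 - 128*s - 128) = (s + 1)*(s + 2)*(s^4 + 8*s^3 + 12*s^2 - 32*s - 64) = (s + 1)*(s + 2)*(s + 4)*(s^3 + 4*s^2 - 4*s - 16) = (s + 1)*(s + 2)*(s + 4)^2*(s^2 - 4) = (s + 1)*(s + 2)^2*(s + 4)^2*(s - 2)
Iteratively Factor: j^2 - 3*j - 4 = (j + 1)*(j - 4)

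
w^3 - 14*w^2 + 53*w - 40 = (w - 8)*(w - 5)*(w - 1)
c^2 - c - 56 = (c - 8)*(c + 7)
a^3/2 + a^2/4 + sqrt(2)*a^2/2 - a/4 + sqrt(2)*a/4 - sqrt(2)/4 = (a/2 + sqrt(2)/2)*(a - 1/2)*(a + 1)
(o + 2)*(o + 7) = o^2 + 9*o + 14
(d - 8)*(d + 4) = d^2 - 4*d - 32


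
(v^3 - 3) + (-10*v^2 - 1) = v^3 - 10*v^2 - 4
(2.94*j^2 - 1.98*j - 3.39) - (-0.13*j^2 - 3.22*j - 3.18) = 3.07*j^2 + 1.24*j - 0.21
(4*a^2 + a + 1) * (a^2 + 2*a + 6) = 4*a^4 + 9*a^3 + 27*a^2 + 8*a + 6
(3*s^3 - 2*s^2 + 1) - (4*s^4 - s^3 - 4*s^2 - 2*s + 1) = -4*s^4 + 4*s^3 + 2*s^2 + 2*s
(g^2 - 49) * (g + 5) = g^3 + 5*g^2 - 49*g - 245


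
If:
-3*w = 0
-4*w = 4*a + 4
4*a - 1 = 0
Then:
No Solution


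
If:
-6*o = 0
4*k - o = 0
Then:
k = 0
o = 0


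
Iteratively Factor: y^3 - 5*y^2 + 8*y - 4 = (y - 1)*(y^2 - 4*y + 4) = (y - 2)*(y - 1)*(y - 2)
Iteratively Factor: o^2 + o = (o)*(o + 1)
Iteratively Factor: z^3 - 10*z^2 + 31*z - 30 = (z - 2)*(z^2 - 8*z + 15) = (z - 3)*(z - 2)*(z - 5)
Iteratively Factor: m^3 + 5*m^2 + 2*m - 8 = (m - 1)*(m^2 + 6*m + 8) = (m - 1)*(m + 4)*(m + 2)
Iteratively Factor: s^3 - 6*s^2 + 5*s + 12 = (s - 4)*(s^2 - 2*s - 3) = (s - 4)*(s + 1)*(s - 3)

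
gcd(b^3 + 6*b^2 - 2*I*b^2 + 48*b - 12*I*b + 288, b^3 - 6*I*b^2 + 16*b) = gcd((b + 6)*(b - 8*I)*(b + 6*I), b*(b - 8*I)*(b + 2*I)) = b - 8*I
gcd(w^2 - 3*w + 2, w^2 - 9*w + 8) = w - 1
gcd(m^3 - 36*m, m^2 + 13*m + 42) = m + 6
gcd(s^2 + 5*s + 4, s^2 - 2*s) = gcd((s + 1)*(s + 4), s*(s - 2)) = 1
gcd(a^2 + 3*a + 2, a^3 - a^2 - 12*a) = 1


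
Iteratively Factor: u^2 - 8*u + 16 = (u - 4)*(u - 4)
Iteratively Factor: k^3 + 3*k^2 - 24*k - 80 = (k - 5)*(k^2 + 8*k + 16) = (k - 5)*(k + 4)*(k + 4)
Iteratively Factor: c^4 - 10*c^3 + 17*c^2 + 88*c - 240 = (c - 4)*(c^3 - 6*c^2 - 7*c + 60) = (c - 4)^2*(c^2 - 2*c - 15) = (c - 5)*(c - 4)^2*(c + 3)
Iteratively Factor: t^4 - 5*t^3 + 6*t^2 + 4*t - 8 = (t + 1)*(t^3 - 6*t^2 + 12*t - 8) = (t - 2)*(t + 1)*(t^2 - 4*t + 4) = (t - 2)^2*(t + 1)*(t - 2)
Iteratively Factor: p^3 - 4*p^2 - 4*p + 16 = (p + 2)*(p^2 - 6*p + 8) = (p - 4)*(p + 2)*(p - 2)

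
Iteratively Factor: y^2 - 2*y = (y)*(y - 2)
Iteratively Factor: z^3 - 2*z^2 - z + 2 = (z - 2)*(z^2 - 1) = (z - 2)*(z + 1)*(z - 1)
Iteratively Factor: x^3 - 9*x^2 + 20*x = (x - 5)*(x^2 - 4*x) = x*(x - 5)*(x - 4)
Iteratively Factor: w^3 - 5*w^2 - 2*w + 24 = (w - 4)*(w^2 - w - 6) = (w - 4)*(w + 2)*(w - 3)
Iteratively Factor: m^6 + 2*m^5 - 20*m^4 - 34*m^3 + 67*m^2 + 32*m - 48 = (m + 1)*(m^5 + m^4 - 21*m^3 - 13*m^2 + 80*m - 48) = (m - 1)*(m + 1)*(m^4 + 2*m^3 - 19*m^2 - 32*m + 48) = (m - 1)*(m + 1)*(m + 4)*(m^3 - 2*m^2 - 11*m + 12) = (m - 1)*(m + 1)*(m + 3)*(m + 4)*(m^2 - 5*m + 4) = (m - 1)^2*(m + 1)*(m + 3)*(m + 4)*(m - 4)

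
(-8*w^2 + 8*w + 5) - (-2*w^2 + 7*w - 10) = -6*w^2 + w + 15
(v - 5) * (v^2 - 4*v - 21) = v^3 - 9*v^2 - v + 105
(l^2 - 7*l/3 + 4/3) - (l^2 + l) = 4/3 - 10*l/3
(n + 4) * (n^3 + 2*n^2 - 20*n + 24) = n^4 + 6*n^3 - 12*n^2 - 56*n + 96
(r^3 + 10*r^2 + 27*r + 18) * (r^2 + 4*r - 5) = r^5 + 14*r^4 + 62*r^3 + 76*r^2 - 63*r - 90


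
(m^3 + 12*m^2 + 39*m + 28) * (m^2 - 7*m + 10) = m^5 + 5*m^4 - 35*m^3 - 125*m^2 + 194*m + 280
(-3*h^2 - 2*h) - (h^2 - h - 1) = -4*h^2 - h + 1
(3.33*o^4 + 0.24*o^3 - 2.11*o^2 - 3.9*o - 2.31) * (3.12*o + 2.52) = 10.3896*o^5 + 9.1404*o^4 - 5.9784*o^3 - 17.4852*o^2 - 17.0352*o - 5.8212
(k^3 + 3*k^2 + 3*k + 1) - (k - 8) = k^3 + 3*k^2 + 2*k + 9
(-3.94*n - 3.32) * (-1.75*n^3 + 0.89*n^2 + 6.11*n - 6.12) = 6.895*n^4 + 2.3034*n^3 - 27.0282*n^2 + 3.8276*n + 20.3184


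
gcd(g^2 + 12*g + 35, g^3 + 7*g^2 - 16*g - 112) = g + 7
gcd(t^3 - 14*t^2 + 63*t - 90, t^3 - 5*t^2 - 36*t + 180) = t^2 - 11*t + 30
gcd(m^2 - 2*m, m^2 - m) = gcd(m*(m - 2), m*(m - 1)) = m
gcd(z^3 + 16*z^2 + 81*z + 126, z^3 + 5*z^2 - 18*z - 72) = z^2 + 9*z + 18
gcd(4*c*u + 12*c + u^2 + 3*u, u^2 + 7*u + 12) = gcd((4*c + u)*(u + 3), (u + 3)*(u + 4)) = u + 3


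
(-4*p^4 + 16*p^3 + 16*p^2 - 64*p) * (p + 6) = -4*p^5 - 8*p^4 + 112*p^3 + 32*p^2 - 384*p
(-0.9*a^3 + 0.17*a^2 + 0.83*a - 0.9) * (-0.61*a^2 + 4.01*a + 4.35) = 0.549*a^5 - 3.7127*a^4 - 3.7396*a^3 + 4.6168*a^2 + 0.00149999999999961*a - 3.915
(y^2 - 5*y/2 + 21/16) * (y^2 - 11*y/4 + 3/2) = y^4 - 21*y^3/4 + 155*y^2/16 - 471*y/64 + 63/32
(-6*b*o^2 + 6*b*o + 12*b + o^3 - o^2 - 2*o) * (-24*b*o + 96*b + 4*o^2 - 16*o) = 144*b^2*o^3 - 720*b^2*o^2 + 288*b^2*o + 1152*b^2 - 48*b*o^4 + 240*b*o^3 - 96*b*o^2 - 384*b*o + 4*o^5 - 20*o^4 + 8*o^3 + 32*o^2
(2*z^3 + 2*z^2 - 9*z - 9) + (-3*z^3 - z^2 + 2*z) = -z^3 + z^2 - 7*z - 9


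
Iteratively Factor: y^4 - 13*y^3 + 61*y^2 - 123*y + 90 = (y - 3)*(y^3 - 10*y^2 + 31*y - 30) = (y - 3)*(y - 2)*(y^2 - 8*y + 15) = (y - 5)*(y - 3)*(y - 2)*(y - 3)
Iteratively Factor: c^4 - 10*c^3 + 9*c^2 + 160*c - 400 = (c - 5)*(c^3 - 5*c^2 - 16*c + 80) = (c - 5)*(c - 4)*(c^2 - c - 20) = (c - 5)*(c - 4)*(c + 4)*(c - 5)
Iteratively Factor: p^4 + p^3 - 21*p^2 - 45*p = (p + 3)*(p^3 - 2*p^2 - 15*p) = (p - 5)*(p + 3)*(p^2 + 3*p) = (p - 5)*(p + 3)^2*(p)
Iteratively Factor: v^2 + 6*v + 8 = (v + 2)*(v + 4)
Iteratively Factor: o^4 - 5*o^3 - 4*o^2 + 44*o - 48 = (o - 4)*(o^3 - o^2 - 8*o + 12) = (o - 4)*(o - 2)*(o^2 + o - 6) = (o - 4)*(o - 2)*(o + 3)*(o - 2)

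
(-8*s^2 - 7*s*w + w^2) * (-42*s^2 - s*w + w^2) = 336*s^4 + 302*s^3*w - 43*s^2*w^2 - 8*s*w^3 + w^4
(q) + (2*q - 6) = 3*q - 6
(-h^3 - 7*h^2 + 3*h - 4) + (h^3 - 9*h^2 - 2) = -16*h^2 + 3*h - 6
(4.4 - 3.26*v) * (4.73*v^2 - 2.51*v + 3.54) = -15.4198*v^3 + 28.9946*v^2 - 22.5844*v + 15.576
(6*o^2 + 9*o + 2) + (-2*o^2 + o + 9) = 4*o^2 + 10*o + 11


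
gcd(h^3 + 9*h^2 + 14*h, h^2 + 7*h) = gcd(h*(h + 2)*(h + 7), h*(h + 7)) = h^2 + 7*h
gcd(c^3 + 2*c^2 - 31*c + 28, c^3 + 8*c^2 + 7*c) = c + 7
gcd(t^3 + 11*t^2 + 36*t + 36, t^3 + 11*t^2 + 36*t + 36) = t^3 + 11*t^2 + 36*t + 36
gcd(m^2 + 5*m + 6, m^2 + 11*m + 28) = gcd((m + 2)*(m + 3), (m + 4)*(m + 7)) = 1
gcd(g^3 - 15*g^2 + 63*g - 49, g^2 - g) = g - 1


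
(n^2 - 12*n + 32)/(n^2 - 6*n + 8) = (n - 8)/(n - 2)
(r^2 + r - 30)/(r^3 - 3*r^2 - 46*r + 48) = (r - 5)/(r^2 - 9*r + 8)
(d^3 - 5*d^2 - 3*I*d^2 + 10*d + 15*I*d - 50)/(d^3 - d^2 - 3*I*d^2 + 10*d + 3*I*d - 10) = (d - 5)/(d - 1)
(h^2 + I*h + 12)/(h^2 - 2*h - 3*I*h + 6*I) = (h + 4*I)/(h - 2)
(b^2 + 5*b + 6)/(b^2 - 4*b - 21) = (b + 2)/(b - 7)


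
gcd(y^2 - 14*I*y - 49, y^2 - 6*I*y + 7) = y - 7*I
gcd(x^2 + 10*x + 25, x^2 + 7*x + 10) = x + 5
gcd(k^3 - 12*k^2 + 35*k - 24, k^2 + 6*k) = 1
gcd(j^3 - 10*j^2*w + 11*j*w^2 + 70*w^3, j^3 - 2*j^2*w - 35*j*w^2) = -j + 7*w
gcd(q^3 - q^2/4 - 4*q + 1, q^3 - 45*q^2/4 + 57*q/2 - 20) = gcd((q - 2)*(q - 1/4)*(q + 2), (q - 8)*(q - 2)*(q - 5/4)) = q - 2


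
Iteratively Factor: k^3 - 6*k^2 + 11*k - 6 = (k - 1)*(k^2 - 5*k + 6) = (k - 2)*(k - 1)*(k - 3)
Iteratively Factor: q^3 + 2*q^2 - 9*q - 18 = (q - 3)*(q^2 + 5*q + 6) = (q - 3)*(q + 3)*(q + 2)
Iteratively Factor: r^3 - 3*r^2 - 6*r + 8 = (r - 4)*(r^2 + r - 2) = (r - 4)*(r + 2)*(r - 1)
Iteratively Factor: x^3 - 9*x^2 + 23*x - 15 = (x - 5)*(x^2 - 4*x + 3) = (x - 5)*(x - 1)*(x - 3)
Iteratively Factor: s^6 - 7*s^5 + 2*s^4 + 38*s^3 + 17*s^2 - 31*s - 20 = (s + 1)*(s^5 - 8*s^4 + 10*s^3 + 28*s^2 - 11*s - 20) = (s + 1)^2*(s^4 - 9*s^3 + 19*s^2 + 9*s - 20) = (s - 4)*(s + 1)^2*(s^3 - 5*s^2 - s + 5) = (s - 5)*(s - 4)*(s + 1)^2*(s^2 - 1) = (s - 5)*(s - 4)*(s + 1)^3*(s - 1)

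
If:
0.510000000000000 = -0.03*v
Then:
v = -17.00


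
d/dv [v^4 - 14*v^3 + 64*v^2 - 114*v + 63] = 4*v^3 - 42*v^2 + 128*v - 114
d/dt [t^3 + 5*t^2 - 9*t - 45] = 3*t^2 + 10*t - 9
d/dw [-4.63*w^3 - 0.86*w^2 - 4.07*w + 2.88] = -13.89*w^2 - 1.72*w - 4.07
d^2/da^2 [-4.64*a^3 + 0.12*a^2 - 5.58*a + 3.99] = 0.24 - 27.84*a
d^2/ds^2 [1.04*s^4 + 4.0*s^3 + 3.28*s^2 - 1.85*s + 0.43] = 12.48*s^2 + 24.0*s + 6.56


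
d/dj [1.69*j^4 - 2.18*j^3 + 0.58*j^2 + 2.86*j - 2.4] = 6.76*j^3 - 6.54*j^2 + 1.16*j + 2.86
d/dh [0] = 0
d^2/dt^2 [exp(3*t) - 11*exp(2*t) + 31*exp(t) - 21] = (9*exp(2*t) - 44*exp(t) + 31)*exp(t)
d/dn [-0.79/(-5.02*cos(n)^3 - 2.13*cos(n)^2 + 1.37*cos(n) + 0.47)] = (11.8974*cos(n)^2 + 3.3654*cos(n) - 1.0823)*sin(n)/(5.02*cos(n)^3 + 2.13*cos(n)^2 - 1.37*cos(n) - 0.47)^2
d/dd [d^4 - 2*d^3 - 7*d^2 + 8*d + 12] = 4*d^3 - 6*d^2 - 14*d + 8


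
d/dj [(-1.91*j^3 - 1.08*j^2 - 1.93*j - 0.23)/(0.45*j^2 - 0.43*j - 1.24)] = (-0.8595*j^4 + 1.6426*j^3 + 8.4381*j^2 + 2.8854*j + 2.2943)/(0.2025*j^4 - 0.387*j^3 - 0.9311*j^2 + 1.0664*j + 1.5376)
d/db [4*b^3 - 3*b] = 12*b^2 - 3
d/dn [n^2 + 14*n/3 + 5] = 2*n + 14/3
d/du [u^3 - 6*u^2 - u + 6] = 3*u^2 - 12*u - 1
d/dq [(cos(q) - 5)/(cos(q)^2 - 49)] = (cos(q)^2 - 10*cos(q) + 49)*sin(q)/(cos(q)^2 - 49)^2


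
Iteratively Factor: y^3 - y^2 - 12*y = (y)*(y^2 - y - 12) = y*(y + 3)*(y - 4)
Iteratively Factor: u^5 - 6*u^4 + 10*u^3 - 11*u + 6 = (u - 1)*(u^4 - 5*u^3 + 5*u^2 + 5*u - 6) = (u - 1)*(u + 1)*(u^3 - 6*u^2 + 11*u - 6) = (u - 3)*(u - 1)*(u + 1)*(u^2 - 3*u + 2) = (u - 3)*(u - 1)^2*(u + 1)*(u - 2)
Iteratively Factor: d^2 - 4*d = (d)*(d - 4)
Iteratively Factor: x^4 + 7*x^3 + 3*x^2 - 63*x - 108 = (x - 3)*(x^3 + 10*x^2 + 33*x + 36) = (x - 3)*(x + 3)*(x^2 + 7*x + 12) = (x - 3)*(x + 3)^2*(x + 4)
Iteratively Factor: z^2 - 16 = (z - 4)*(z + 4)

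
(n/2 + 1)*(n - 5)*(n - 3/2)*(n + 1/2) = n^4/2 - 2*n^3 - 31*n^2/8 + 49*n/8 + 15/4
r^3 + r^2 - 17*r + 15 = (r - 3)*(r - 1)*(r + 5)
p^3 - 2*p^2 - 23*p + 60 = (p - 4)*(p - 3)*(p + 5)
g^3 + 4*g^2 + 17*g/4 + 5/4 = (g + 1/2)*(g + 1)*(g + 5/2)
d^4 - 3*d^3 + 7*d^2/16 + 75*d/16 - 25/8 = (d - 2)*(d - 5/4)*(d - 1)*(d + 5/4)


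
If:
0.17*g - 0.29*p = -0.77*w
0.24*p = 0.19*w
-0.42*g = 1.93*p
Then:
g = 0.00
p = 0.00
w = 0.00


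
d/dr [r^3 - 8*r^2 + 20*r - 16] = 3*r^2 - 16*r + 20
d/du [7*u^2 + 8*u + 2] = 14*u + 8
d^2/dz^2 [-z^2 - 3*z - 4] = -2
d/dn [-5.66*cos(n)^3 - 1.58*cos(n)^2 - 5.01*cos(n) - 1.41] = (16.98*cos(n)^2 + 3.16*cos(n) + 5.01)*sin(n)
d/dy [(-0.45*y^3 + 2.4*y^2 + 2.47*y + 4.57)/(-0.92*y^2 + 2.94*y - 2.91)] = (0.414*y^4 - 2.646*y^3 + 13.2569*y^2 - 5.5592*y - 20.6235)/(0.8464*y^4 - 5.4096*y^3 + 13.998*y^2 - 17.1108*y + 8.4681)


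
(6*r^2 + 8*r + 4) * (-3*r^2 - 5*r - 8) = -18*r^4 - 54*r^3 - 100*r^2 - 84*r - 32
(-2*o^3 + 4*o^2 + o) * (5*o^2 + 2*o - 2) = -10*o^5 + 16*o^4 + 17*o^3 - 6*o^2 - 2*o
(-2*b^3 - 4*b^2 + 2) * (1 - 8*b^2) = 16*b^5 + 32*b^4 - 2*b^3 - 20*b^2 + 2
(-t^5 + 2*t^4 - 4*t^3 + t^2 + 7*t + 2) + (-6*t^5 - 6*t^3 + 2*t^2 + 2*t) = -7*t^5 + 2*t^4 - 10*t^3 + 3*t^2 + 9*t + 2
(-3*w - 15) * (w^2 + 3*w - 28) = -3*w^3 - 24*w^2 + 39*w + 420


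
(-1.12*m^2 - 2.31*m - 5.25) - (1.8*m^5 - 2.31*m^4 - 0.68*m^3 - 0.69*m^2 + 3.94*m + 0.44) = -1.8*m^5 + 2.31*m^4 + 0.68*m^3 - 0.43*m^2 - 6.25*m - 5.69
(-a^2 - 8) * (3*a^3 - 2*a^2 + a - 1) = -3*a^5 + 2*a^4 - 25*a^3 + 17*a^2 - 8*a + 8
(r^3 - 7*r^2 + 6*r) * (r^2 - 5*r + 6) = r^5 - 12*r^4 + 47*r^3 - 72*r^2 + 36*r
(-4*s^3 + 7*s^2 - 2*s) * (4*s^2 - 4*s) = -16*s^5 + 44*s^4 - 36*s^3 + 8*s^2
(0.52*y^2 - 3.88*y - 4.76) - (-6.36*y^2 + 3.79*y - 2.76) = 6.88*y^2 - 7.67*y - 2.0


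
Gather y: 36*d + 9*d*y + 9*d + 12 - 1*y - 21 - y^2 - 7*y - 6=45*d - y^2 + y*(9*d - 8) - 15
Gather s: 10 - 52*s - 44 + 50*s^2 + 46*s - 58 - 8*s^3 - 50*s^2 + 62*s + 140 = -8*s^3 + 56*s + 48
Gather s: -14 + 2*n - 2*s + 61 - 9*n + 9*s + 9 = -7*n + 7*s + 56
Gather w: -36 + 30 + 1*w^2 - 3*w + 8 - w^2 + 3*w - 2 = 0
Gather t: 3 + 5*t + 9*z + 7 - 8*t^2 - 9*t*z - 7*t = -8*t^2 + t*(-9*z - 2) + 9*z + 10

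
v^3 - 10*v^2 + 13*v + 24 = (v - 8)*(v - 3)*(v + 1)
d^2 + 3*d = d*(d + 3)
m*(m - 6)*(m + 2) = m^3 - 4*m^2 - 12*m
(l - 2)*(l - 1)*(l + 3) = l^3 - 7*l + 6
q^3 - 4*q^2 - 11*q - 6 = (q - 6)*(q + 1)^2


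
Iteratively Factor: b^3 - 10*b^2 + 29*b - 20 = (b - 5)*(b^2 - 5*b + 4) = (b - 5)*(b - 1)*(b - 4)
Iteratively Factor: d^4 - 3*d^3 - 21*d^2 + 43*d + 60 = (d - 5)*(d^3 + 2*d^2 - 11*d - 12) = (d - 5)*(d + 1)*(d^2 + d - 12) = (d - 5)*(d - 3)*(d + 1)*(d + 4)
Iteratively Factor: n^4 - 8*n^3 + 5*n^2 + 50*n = (n)*(n^3 - 8*n^2 + 5*n + 50) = n*(n - 5)*(n^2 - 3*n - 10) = n*(n - 5)^2*(n + 2)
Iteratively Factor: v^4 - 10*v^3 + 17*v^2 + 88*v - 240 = (v + 3)*(v^3 - 13*v^2 + 56*v - 80) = (v - 4)*(v + 3)*(v^2 - 9*v + 20) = (v - 5)*(v - 4)*(v + 3)*(v - 4)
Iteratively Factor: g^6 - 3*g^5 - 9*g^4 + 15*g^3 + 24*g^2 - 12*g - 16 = (g - 2)*(g^5 - g^4 - 11*g^3 - 7*g^2 + 10*g + 8) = (g - 2)*(g + 1)*(g^4 - 2*g^3 - 9*g^2 + 2*g + 8) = (g - 2)*(g + 1)^2*(g^3 - 3*g^2 - 6*g + 8) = (g - 2)*(g + 1)^2*(g + 2)*(g^2 - 5*g + 4) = (g - 2)*(g - 1)*(g + 1)^2*(g + 2)*(g - 4)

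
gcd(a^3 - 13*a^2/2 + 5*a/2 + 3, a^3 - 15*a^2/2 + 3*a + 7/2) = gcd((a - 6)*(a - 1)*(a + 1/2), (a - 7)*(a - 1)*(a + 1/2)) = a^2 - a/2 - 1/2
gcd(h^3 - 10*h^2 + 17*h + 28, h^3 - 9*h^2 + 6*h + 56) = h^2 - 11*h + 28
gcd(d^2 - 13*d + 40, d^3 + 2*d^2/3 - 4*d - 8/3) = 1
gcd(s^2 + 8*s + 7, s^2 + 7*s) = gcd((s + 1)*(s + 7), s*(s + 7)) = s + 7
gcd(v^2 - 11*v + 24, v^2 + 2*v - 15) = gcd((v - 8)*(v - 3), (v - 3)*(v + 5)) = v - 3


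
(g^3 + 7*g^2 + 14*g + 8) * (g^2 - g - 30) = g^5 + 6*g^4 - 23*g^3 - 216*g^2 - 428*g - 240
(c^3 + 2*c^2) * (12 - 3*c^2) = -3*c^5 - 6*c^4 + 12*c^3 + 24*c^2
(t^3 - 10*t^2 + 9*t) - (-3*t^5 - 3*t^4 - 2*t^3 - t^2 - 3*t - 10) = 3*t^5 + 3*t^4 + 3*t^3 - 9*t^2 + 12*t + 10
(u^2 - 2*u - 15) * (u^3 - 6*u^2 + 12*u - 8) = u^5 - 8*u^4 + 9*u^3 + 58*u^2 - 164*u + 120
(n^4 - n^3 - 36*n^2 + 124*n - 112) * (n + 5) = n^5 + 4*n^4 - 41*n^3 - 56*n^2 + 508*n - 560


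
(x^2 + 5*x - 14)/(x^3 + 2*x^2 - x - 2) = (x^2 + 5*x - 14)/(x^3 + 2*x^2 - x - 2)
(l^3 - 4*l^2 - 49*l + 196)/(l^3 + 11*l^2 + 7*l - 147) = (l^2 - 11*l + 28)/(l^2 + 4*l - 21)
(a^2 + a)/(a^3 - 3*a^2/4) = 4*(a + 1)/(a*(4*a - 3))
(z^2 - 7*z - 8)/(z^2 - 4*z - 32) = (z + 1)/(z + 4)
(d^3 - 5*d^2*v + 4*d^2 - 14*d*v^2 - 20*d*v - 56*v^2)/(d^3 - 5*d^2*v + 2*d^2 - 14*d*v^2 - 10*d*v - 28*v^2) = (d + 4)/(d + 2)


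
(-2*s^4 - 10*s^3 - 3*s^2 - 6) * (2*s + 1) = -4*s^5 - 22*s^4 - 16*s^3 - 3*s^2 - 12*s - 6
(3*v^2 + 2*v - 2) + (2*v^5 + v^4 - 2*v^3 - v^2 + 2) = 2*v^5 + v^4 - 2*v^3 + 2*v^2 + 2*v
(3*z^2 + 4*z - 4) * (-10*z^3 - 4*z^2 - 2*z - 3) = -30*z^5 - 52*z^4 + 18*z^3 - z^2 - 4*z + 12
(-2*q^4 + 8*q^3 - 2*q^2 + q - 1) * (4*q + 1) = -8*q^5 + 30*q^4 + 2*q^2 - 3*q - 1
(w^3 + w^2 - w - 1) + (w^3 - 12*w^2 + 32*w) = 2*w^3 - 11*w^2 + 31*w - 1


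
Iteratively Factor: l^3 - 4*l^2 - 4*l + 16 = (l - 2)*(l^2 - 2*l - 8) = (l - 4)*(l - 2)*(l + 2)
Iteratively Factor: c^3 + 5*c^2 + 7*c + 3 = (c + 1)*(c^2 + 4*c + 3) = (c + 1)^2*(c + 3)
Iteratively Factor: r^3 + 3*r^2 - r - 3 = (r + 3)*(r^2 - 1) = (r + 1)*(r + 3)*(r - 1)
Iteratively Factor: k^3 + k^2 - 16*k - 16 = (k + 1)*(k^2 - 16) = (k + 1)*(k + 4)*(k - 4)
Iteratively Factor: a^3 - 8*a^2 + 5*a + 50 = (a - 5)*(a^2 - 3*a - 10) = (a - 5)*(a + 2)*(a - 5)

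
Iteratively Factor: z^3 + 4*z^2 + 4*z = (z + 2)*(z^2 + 2*z) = (z + 2)^2*(z)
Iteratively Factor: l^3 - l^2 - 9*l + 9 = (l - 3)*(l^2 + 2*l - 3) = (l - 3)*(l + 3)*(l - 1)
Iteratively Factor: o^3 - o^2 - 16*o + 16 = (o - 1)*(o^2 - 16) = (o - 1)*(o + 4)*(o - 4)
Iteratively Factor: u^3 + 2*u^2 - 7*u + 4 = (u - 1)*(u^2 + 3*u - 4) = (u - 1)*(u + 4)*(u - 1)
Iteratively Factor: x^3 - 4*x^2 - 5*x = (x)*(x^2 - 4*x - 5) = x*(x - 5)*(x + 1)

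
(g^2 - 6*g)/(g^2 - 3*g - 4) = g*(6 - g)/(-g^2 + 3*g + 4)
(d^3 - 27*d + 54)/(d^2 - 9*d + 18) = (d^2 + 3*d - 18)/(d - 6)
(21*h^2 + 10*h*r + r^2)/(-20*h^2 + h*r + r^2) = (21*h^2 + 10*h*r + r^2)/(-20*h^2 + h*r + r^2)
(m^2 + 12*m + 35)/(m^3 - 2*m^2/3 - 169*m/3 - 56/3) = 3*(m + 5)/(3*m^2 - 23*m - 8)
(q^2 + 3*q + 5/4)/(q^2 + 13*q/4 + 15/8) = 2*(2*q + 1)/(4*q + 3)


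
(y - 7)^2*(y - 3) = y^3 - 17*y^2 + 91*y - 147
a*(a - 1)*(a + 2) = a^3 + a^2 - 2*a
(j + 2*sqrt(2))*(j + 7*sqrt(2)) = j^2 + 9*sqrt(2)*j + 28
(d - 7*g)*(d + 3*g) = d^2 - 4*d*g - 21*g^2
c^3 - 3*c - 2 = (c - 2)*(c + 1)^2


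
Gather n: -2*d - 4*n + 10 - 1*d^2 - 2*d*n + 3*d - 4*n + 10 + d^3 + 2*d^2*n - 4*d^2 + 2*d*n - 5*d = d^3 - 5*d^2 - 4*d + n*(2*d^2 - 8) + 20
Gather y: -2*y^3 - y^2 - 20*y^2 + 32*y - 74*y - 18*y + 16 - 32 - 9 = -2*y^3 - 21*y^2 - 60*y - 25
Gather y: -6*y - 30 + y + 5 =-5*y - 25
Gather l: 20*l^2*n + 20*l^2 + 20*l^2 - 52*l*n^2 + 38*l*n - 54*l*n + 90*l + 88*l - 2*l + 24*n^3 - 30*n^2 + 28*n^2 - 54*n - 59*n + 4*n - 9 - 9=l^2*(20*n + 40) + l*(-52*n^2 - 16*n + 176) + 24*n^3 - 2*n^2 - 109*n - 18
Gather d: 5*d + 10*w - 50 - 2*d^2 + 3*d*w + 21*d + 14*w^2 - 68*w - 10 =-2*d^2 + d*(3*w + 26) + 14*w^2 - 58*w - 60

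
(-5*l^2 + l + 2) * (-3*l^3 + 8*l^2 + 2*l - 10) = 15*l^5 - 43*l^4 - 8*l^3 + 68*l^2 - 6*l - 20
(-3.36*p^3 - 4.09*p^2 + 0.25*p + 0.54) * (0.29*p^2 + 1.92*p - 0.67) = -0.9744*p^5 - 7.6373*p^4 - 5.5291*p^3 + 3.3769*p^2 + 0.8693*p - 0.3618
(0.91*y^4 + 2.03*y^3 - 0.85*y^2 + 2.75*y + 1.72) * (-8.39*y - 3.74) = -7.6349*y^5 - 20.4351*y^4 - 0.4607*y^3 - 19.8935*y^2 - 24.7158*y - 6.4328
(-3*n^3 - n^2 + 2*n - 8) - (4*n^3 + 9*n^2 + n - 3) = -7*n^3 - 10*n^2 + n - 5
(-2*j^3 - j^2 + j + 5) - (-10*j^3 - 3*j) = 8*j^3 - j^2 + 4*j + 5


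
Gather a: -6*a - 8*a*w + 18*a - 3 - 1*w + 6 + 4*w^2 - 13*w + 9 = a*(12 - 8*w) + 4*w^2 - 14*w + 12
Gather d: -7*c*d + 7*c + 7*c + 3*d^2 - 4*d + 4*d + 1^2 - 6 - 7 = -7*c*d + 14*c + 3*d^2 - 12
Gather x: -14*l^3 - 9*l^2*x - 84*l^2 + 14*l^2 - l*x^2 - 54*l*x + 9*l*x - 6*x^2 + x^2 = -14*l^3 - 70*l^2 + x^2*(-l - 5) + x*(-9*l^2 - 45*l)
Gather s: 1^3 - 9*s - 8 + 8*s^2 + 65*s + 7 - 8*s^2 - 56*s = 0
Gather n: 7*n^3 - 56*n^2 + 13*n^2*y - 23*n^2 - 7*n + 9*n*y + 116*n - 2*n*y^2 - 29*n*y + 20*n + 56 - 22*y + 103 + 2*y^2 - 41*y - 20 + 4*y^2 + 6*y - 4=7*n^3 + n^2*(13*y - 79) + n*(-2*y^2 - 20*y + 129) + 6*y^2 - 57*y + 135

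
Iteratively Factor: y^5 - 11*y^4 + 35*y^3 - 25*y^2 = (y - 5)*(y^4 - 6*y^3 + 5*y^2) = y*(y - 5)*(y^3 - 6*y^2 + 5*y) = y*(y - 5)*(y - 1)*(y^2 - 5*y) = y^2*(y - 5)*(y - 1)*(y - 5)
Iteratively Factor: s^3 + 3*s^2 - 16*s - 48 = (s + 4)*(s^2 - s - 12) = (s + 3)*(s + 4)*(s - 4)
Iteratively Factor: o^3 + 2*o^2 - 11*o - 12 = (o - 3)*(o^2 + 5*o + 4) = (o - 3)*(o + 1)*(o + 4)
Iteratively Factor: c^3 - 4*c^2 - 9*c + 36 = (c - 3)*(c^2 - c - 12) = (c - 4)*(c - 3)*(c + 3)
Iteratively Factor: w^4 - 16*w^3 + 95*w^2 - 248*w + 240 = (w - 3)*(w^3 - 13*w^2 + 56*w - 80) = (w - 5)*(w - 3)*(w^2 - 8*w + 16) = (w - 5)*(w - 4)*(w - 3)*(w - 4)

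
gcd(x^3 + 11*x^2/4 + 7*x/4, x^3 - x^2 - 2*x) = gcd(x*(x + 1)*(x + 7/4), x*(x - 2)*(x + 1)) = x^2 + x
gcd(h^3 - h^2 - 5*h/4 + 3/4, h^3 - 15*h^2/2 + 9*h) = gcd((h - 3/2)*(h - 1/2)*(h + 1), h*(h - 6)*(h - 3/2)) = h - 3/2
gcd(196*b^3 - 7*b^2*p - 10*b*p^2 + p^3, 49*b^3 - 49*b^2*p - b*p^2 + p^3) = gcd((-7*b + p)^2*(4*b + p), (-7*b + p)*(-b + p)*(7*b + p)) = -7*b + p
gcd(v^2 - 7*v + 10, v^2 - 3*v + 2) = v - 2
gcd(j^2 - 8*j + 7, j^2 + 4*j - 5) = j - 1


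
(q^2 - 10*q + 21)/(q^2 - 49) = (q - 3)/(q + 7)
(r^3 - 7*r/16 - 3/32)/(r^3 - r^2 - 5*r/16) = (4*r^2 - r - 3/2)/(r*(4*r - 5))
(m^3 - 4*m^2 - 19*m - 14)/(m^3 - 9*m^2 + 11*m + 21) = (m + 2)/(m - 3)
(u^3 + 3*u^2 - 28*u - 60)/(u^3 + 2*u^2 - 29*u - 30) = (u + 2)/(u + 1)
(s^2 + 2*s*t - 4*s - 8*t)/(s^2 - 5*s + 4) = (s + 2*t)/(s - 1)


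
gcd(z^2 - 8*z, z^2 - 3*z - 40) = z - 8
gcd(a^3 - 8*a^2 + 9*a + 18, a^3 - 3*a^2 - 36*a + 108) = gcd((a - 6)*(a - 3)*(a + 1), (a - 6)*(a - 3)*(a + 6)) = a^2 - 9*a + 18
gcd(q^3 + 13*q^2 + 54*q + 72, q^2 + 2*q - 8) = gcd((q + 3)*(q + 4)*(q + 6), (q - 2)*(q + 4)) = q + 4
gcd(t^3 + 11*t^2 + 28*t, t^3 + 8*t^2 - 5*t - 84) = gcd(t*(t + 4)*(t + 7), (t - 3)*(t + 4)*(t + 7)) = t^2 + 11*t + 28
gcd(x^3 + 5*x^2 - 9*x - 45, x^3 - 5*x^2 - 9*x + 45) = x^2 - 9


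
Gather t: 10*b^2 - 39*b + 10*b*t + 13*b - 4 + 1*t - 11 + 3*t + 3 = 10*b^2 - 26*b + t*(10*b + 4) - 12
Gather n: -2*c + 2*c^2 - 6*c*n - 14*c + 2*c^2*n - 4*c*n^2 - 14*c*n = 2*c^2 - 4*c*n^2 - 16*c + n*(2*c^2 - 20*c)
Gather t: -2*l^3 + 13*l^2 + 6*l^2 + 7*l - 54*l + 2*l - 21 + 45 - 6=-2*l^3 + 19*l^2 - 45*l + 18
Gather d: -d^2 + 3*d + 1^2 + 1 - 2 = -d^2 + 3*d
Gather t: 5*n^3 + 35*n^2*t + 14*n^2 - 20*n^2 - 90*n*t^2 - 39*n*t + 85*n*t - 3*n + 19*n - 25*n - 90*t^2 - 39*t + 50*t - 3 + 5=5*n^3 - 6*n^2 - 9*n + t^2*(-90*n - 90) + t*(35*n^2 + 46*n + 11) + 2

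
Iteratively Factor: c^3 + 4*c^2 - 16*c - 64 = (c + 4)*(c^2 - 16) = (c + 4)^2*(c - 4)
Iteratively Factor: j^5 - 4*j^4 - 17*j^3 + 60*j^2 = (j + 4)*(j^4 - 8*j^3 + 15*j^2) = j*(j + 4)*(j^3 - 8*j^2 + 15*j) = j^2*(j + 4)*(j^2 - 8*j + 15) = j^2*(j - 3)*(j + 4)*(j - 5)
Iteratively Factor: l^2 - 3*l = (l - 3)*(l)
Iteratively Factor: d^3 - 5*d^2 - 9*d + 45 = (d + 3)*(d^2 - 8*d + 15) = (d - 5)*(d + 3)*(d - 3)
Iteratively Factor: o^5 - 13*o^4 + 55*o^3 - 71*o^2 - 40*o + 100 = (o - 5)*(o^4 - 8*o^3 + 15*o^2 + 4*o - 20) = (o - 5)*(o - 2)*(o^3 - 6*o^2 + 3*o + 10) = (o - 5)*(o - 2)^2*(o^2 - 4*o - 5) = (o - 5)^2*(o - 2)^2*(o + 1)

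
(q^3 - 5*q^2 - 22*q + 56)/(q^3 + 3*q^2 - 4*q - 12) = (q^2 - 3*q - 28)/(q^2 + 5*q + 6)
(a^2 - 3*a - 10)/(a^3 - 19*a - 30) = 1/(a + 3)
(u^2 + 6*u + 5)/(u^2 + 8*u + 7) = (u + 5)/(u + 7)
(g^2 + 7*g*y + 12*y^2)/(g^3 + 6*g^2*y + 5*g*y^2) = (g^2 + 7*g*y + 12*y^2)/(g*(g^2 + 6*g*y + 5*y^2))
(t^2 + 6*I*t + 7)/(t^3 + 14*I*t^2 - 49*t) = (t - I)/(t*(t + 7*I))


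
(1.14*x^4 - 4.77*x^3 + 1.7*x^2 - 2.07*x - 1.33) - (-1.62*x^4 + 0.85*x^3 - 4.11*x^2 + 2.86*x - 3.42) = 2.76*x^4 - 5.62*x^3 + 5.81*x^2 - 4.93*x + 2.09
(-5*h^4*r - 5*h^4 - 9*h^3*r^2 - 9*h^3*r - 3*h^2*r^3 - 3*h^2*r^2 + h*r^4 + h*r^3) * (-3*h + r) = 15*h^5*r + 15*h^5 + 22*h^4*r^2 + 22*h^4*r - 6*h^2*r^4 - 6*h^2*r^3 + h*r^5 + h*r^4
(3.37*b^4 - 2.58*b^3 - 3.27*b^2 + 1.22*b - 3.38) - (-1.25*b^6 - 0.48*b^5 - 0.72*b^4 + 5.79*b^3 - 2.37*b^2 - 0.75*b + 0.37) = 1.25*b^6 + 0.48*b^5 + 4.09*b^4 - 8.37*b^3 - 0.9*b^2 + 1.97*b - 3.75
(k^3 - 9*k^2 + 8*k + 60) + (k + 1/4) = k^3 - 9*k^2 + 9*k + 241/4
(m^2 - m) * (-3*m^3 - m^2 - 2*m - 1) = -3*m^5 + 2*m^4 - m^3 + m^2 + m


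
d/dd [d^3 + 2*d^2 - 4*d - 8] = 3*d^2 + 4*d - 4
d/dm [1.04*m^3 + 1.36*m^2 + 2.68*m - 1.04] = 3.12*m^2 + 2.72*m + 2.68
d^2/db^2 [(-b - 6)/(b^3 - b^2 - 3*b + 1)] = 2*(-(b + 6)*(-3*b^2 + 2*b + 3)^2 + (3*b^2 - 2*b + (b + 6)*(3*b - 1) - 3)*(b^3 - b^2 - 3*b + 1))/(b^3 - b^2 - 3*b + 1)^3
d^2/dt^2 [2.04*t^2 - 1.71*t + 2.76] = 4.08000000000000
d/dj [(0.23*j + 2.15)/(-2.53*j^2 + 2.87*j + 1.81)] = (0.5819*j^2 + 10.879*j - 5.7542)/(6.4009*j^4 - 14.5222*j^3 - 0.9217*j^2 + 10.3894*j + 3.2761)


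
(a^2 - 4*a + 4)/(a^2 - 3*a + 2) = (a - 2)/(a - 1)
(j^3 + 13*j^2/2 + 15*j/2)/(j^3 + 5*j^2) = (j + 3/2)/j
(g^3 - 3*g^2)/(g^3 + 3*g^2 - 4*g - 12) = g^2*(g - 3)/(g^3 + 3*g^2 - 4*g - 12)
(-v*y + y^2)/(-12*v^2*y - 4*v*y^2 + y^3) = (v - y)/(12*v^2 + 4*v*y - y^2)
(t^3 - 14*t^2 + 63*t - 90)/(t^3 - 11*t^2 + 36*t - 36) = (t - 5)/(t - 2)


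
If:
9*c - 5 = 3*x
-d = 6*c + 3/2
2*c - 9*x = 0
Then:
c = 3/5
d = -51/10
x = 2/15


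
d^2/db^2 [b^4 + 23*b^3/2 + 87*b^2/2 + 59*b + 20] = 12*b^2 + 69*b + 87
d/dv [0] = 0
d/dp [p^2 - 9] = 2*p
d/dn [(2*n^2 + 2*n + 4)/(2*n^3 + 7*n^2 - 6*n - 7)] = 2*(-2*n^4 - 4*n^3 - 25*n^2 - 42*n + 5)/(4*n^6 + 28*n^5 + 25*n^4 - 112*n^3 - 62*n^2 + 84*n + 49)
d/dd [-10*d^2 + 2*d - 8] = 2 - 20*d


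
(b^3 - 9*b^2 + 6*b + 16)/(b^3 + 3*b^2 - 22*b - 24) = (b^2 - 10*b + 16)/(b^2 + 2*b - 24)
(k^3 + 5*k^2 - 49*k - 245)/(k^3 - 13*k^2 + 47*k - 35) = (k^2 + 12*k + 35)/(k^2 - 6*k + 5)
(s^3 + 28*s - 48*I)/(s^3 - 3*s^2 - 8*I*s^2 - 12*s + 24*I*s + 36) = (s^2 + 2*I*s + 24)/(s^2 + s*(-3 - 6*I) + 18*I)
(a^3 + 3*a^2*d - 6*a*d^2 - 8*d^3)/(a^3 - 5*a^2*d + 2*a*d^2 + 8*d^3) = (a + 4*d)/(a - 4*d)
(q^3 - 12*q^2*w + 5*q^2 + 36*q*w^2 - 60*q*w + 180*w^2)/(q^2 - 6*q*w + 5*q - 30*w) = q - 6*w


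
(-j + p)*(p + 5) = -j*p - 5*j + p^2 + 5*p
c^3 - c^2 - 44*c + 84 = (c - 6)*(c - 2)*(c + 7)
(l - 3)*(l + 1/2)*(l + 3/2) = l^3 - l^2 - 21*l/4 - 9/4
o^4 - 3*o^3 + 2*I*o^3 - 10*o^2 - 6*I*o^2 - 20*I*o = o*(o - 5)*(o + 2)*(o + 2*I)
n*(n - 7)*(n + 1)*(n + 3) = n^4 - 3*n^3 - 25*n^2 - 21*n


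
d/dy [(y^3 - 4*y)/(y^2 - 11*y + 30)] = (y^4 - 22*y^3 + 94*y^2 - 120)/(y^4 - 22*y^3 + 181*y^2 - 660*y + 900)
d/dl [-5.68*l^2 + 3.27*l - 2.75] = 3.27 - 11.36*l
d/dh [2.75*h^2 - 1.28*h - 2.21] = 5.5*h - 1.28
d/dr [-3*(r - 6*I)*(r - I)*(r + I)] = -9*r^2 + 36*I*r - 3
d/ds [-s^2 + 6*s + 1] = 6 - 2*s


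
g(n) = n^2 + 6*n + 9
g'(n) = 2*n + 6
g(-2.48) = 0.27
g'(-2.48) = 1.04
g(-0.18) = 7.95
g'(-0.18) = 5.64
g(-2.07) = 0.86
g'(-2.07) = 1.86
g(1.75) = 22.56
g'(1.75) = 9.50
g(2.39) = 29.05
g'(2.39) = 10.78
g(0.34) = 11.16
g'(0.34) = 6.68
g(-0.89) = 4.45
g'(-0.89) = 4.22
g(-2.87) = 0.02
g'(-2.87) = 0.26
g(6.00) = 81.00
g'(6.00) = 18.00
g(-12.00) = 81.00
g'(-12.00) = -18.00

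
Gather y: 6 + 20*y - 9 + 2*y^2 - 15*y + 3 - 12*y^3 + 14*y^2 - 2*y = -12*y^3 + 16*y^2 + 3*y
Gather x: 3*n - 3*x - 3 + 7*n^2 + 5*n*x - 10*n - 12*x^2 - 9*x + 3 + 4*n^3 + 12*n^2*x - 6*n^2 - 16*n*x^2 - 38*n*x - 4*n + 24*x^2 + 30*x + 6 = 4*n^3 + n^2 - 11*n + x^2*(12 - 16*n) + x*(12*n^2 - 33*n + 18) + 6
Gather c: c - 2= c - 2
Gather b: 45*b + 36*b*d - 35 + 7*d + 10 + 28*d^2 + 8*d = b*(36*d + 45) + 28*d^2 + 15*d - 25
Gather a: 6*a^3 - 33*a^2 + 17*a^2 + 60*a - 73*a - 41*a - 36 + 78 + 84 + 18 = 6*a^3 - 16*a^2 - 54*a + 144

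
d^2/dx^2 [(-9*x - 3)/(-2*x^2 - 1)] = 12*(6*x^3 + 6*x^2 - 9*x - 1)/(8*x^6 + 12*x^4 + 6*x^2 + 1)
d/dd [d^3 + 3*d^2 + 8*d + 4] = 3*d^2 + 6*d + 8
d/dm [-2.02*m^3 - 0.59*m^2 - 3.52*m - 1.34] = -6.06*m^2 - 1.18*m - 3.52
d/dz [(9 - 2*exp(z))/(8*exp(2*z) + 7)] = (16*exp(2*z) - 144*exp(z) - 14)*exp(z)/(64*exp(4*z) + 112*exp(2*z) + 49)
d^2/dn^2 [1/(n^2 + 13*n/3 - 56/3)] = 6*(-9*n^2 - 39*n + (6*n + 13)^2 + 168)/(3*n^2 + 13*n - 56)^3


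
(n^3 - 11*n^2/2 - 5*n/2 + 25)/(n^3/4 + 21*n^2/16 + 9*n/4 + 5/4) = 8*(2*n^2 - 15*n + 25)/(4*n^2 + 13*n + 10)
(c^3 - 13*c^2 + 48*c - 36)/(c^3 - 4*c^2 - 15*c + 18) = (c - 6)/(c + 3)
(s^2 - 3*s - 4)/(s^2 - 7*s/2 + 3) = 2*(s^2 - 3*s - 4)/(2*s^2 - 7*s + 6)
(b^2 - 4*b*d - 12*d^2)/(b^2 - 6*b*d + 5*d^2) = (b^2 - 4*b*d - 12*d^2)/(b^2 - 6*b*d + 5*d^2)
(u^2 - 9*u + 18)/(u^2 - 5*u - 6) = (u - 3)/(u + 1)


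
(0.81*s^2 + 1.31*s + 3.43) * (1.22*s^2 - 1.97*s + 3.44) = 0.9882*s^4 + 0.00249999999999995*s^3 + 4.3903*s^2 - 2.2507*s + 11.7992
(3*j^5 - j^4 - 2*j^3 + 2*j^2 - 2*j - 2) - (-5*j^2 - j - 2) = 3*j^5 - j^4 - 2*j^3 + 7*j^2 - j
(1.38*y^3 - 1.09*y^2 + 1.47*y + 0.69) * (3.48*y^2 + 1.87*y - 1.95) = 4.8024*y^5 - 1.2126*y^4 + 0.386299999999999*y^3 + 7.2756*y^2 - 1.5762*y - 1.3455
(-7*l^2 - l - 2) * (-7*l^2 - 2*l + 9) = 49*l^4 + 21*l^3 - 47*l^2 - 5*l - 18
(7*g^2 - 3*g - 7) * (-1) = -7*g^2 + 3*g + 7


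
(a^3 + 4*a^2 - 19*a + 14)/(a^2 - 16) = (a^3 + 4*a^2 - 19*a + 14)/(a^2 - 16)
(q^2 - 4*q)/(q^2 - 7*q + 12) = q/(q - 3)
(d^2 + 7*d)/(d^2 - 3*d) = (d + 7)/(d - 3)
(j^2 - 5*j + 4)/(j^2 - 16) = (j - 1)/(j + 4)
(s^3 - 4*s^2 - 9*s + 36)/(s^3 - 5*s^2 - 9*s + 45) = (s - 4)/(s - 5)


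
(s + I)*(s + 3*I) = s^2 + 4*I*s - 3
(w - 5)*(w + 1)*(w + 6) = w^3 + 2*w^2 - 29*w - 30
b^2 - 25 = (b - 5)*(b + 5)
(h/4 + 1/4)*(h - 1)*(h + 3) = h^3/4 + 3*h^2/4 - h/4 - 3/4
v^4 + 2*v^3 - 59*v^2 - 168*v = v*(v - 8)*(v + 3)*(v + 7)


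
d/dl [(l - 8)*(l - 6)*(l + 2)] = 3*l^2 - 24*l + 20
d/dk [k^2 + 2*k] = 2*k + 2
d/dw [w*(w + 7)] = 2*w + 7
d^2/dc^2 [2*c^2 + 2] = 4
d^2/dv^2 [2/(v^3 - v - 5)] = 4*(-3*v*(-v^3 + v + 5) - (3*v^2 - 1)^2)/(-v^3 + v + 5)^3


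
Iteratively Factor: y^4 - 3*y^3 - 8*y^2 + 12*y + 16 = (y - 4)*(y^3 + y^2 - 4*y - 4) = (y - 4)*(y - 2)*(y^2 + 3*y + 2) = (y - 4)*(y - 2)*(y + 1)*(y + 2)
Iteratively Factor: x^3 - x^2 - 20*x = (x - 5)*(x^2 + 4*x) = x*(x - 5)*(x + 4)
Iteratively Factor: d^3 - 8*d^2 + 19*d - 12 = (d - 3)*(d^2 - 5*d + 4) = (d - 3)*(d - 1)*(d - 4)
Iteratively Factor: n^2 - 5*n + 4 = (n - 4)*(n - 1)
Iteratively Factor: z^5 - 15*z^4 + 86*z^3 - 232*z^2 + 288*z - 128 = (z - 1)*(z^4 - 14*z^3 + 72*z^2 - 160*z + 128) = (z - 4)*(z - 1)*(z^3 - 10*z^2 + 32*z - 32) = (z - 4)*(z - 2)*(z - 1)*(z^2 - 8*z + 16) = (z - 4)^2*(z - 2)*(z - 1)*(z - 4)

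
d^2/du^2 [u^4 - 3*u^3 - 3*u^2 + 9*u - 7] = 12*u^2 - 18*u - 6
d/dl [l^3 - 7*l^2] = l*(3*l - 14)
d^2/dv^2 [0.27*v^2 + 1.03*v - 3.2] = 0.540000000000000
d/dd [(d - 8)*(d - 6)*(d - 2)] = 3*d^2 - 32*d + 76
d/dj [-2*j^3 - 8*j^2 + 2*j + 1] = -6*j^2 - 16*j + 2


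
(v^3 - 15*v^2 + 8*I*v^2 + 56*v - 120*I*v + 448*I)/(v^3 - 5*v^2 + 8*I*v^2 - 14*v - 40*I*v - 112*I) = (v - 8)/(v + 2)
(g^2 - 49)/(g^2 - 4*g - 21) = (g + 7)/(g + 3)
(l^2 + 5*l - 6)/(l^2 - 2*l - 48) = (l - 1)/(l - 8)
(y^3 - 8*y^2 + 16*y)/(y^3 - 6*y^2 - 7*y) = (-y^2 + 8*y - 16)/(-y^2 + 6*y + 7)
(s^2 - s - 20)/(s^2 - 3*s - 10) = (s + 4)/(s + 2)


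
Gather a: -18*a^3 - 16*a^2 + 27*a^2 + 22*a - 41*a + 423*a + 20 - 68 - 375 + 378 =-18*a^3 + 11*a^2 + 404*a - 45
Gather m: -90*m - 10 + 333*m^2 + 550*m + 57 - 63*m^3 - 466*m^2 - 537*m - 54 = -63*m^3 - 133*m^2 - 77*m - 7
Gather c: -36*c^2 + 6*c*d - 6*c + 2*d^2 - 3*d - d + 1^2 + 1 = -36*c^2 + c*(6*d - 6) + 2*d^2 - 4*d + 2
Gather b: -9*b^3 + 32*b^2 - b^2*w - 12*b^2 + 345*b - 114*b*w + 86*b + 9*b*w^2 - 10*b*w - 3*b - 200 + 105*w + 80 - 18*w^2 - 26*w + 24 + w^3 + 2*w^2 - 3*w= -9*b^3 + b^2*(20 - w) + b*(9*w^2 - 124*w + 428) + w^3 - 16*w^2 + 76*w - 96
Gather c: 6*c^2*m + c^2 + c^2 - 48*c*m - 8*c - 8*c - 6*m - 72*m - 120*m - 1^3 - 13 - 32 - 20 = c^2*(6*m + 2) + c*(-48*m - 16) - 198*m - 66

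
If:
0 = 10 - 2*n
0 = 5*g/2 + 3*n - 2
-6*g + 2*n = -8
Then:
No Solution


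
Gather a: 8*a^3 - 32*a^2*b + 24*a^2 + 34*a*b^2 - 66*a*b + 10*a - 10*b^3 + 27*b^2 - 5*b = 8*a^3 + a^2*(24 - 32*b) + a*(34*b^2 - 66*b + 10) - 10*b^3 + 27*b^2 - 5*b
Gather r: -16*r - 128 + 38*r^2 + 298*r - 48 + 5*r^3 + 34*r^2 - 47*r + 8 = 5*r^3 + 72*r^2 + 235*r - 168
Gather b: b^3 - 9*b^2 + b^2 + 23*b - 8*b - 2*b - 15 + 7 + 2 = b^3 - 8*b^2 + 13*b - 6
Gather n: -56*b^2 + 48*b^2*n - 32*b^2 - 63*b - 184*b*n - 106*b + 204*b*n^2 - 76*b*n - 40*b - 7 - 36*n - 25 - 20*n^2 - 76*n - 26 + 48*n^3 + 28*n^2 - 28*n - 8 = -88*b^2 - 209*b + 48*n^3 + n^2*(204*b + 8) + n*(48*b^2 - 260*b - 140) - 66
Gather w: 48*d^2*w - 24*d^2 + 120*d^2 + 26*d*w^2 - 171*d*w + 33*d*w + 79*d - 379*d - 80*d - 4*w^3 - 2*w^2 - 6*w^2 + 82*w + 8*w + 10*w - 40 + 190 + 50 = 96*d^2 - 380*d - 4*w^3 + w^2*(26*d - 8) + w*(48*d^2 - 138*d + 100) + 200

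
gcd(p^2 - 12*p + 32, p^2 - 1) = 1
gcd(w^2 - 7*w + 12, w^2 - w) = 1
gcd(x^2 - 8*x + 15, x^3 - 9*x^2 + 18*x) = x - 3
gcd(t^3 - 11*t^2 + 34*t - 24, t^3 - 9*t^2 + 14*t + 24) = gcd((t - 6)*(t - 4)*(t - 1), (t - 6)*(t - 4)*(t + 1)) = t^2 - 10*t + 24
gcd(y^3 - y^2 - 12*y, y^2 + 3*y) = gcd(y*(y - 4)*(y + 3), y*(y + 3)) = y^2 + 3*y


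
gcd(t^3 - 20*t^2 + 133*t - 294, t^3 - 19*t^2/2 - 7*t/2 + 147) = t^2 - 13*t + 42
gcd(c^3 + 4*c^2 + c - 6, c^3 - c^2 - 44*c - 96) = c + 3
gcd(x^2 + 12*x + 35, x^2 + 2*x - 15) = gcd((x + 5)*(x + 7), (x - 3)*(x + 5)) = x + 5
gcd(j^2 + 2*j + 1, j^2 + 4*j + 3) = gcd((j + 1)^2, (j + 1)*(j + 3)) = j + 1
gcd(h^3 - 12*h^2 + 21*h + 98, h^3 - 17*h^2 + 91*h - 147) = h^2 - 14*h + 49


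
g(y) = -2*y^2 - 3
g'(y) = -4*y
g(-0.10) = -3.02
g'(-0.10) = 0.40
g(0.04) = -3.00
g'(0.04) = -0.16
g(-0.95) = -4.80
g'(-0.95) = 3.80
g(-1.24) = -6.08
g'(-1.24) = 4.96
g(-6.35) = -83.64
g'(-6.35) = 25.40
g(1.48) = -7.38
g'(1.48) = -5.92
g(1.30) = -6.38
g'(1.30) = -5.20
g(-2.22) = -12.86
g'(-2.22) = 8.88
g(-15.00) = -453.00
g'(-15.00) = 60.00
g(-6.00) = -75.00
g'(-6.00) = 24.00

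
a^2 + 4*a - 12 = (a - 2)*(a + 6)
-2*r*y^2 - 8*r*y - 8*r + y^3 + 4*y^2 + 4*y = (-2*r + y)*(y + 2)^2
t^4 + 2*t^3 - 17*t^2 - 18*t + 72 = (t - 3)*(t - 2)*(t + 3)*(t + 4)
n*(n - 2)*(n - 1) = n^3 - 3*n^2 + 2*n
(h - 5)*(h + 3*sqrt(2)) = h^2 - 5*h + 3*sqrt(2)*h - 15*sqrt(2)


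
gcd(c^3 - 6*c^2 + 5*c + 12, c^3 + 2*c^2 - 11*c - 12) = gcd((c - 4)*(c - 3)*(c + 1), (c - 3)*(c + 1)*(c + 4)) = c^2 - 2*c - 3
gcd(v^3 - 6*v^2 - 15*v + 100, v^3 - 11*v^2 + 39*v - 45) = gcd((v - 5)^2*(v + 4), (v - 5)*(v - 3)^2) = v - 5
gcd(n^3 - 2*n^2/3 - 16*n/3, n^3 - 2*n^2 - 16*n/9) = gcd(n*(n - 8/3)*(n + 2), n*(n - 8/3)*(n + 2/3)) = n^2 - 8*n/3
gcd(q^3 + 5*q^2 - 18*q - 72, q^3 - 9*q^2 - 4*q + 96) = q^2 - q - 12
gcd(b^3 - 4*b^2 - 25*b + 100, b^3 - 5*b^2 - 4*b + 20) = b - 5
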